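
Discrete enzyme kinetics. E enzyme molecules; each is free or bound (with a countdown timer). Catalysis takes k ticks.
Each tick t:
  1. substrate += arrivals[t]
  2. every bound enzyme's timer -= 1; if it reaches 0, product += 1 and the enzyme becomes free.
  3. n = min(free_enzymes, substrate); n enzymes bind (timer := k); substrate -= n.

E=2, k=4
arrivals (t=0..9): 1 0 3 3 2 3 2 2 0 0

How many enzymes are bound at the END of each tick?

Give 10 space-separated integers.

t=0: arr=1 -> substrate=0 bound=1 product=0
t=1: arr=0 -> substrate=0 bound=1 product=0
t=2: arr=3 -> substrate=2 bound=2 product=0
t=3: arr=3 -> substrate=5 bound=2 product=0
t=4: arr=2 -> substrate=6 bound=2 product=1
t=5: arr=3 -> substrate=9 bound=2 product=1
t=6: arr=2 -> substrate=10 bound=2 product=2
t=7: arr=2 -> substrate=12 bound=2 product=2
t=8: arr=0 -> substrate=11 bound=2 product=3
t=9: arr=0 -> substrate=11 bound=2 product=3

Answer: 1 1 2 2 2 2 2 2 2 2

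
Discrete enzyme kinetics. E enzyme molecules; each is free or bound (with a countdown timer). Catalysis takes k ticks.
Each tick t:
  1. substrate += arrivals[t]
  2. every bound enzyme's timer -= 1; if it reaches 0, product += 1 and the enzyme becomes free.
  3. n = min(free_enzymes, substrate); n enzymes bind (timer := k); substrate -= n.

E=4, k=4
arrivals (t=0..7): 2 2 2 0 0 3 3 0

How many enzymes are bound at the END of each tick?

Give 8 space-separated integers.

t=0: arr=2 -> substrate=0 bound=2 product=0
t=1: arr=2 -> substrate=0 bound=4 product=0
t=2: arr=2 -> substrate=2 bound=4 product=0
t=3: arr=0 -> substrate=2 bound=4 product=0
t=4: arr=0 -> substrate=0 bound=4 product=2
t=5: arr=3 -> substrate=1 bound=4 product=4
t=6: arr=3 -> substrate=4 bound=4 product=4
t=7: arr=0 -> substrate=4 bound=4 product=4

Answer: 2 4 4 4 4 4 4 4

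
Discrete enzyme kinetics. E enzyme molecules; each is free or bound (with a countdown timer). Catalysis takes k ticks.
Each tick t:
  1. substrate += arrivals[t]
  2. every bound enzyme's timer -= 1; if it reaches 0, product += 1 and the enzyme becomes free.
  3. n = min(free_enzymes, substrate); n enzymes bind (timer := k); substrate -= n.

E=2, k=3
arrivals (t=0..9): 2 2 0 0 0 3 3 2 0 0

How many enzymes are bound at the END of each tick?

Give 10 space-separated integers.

Answer: 2 2 2 2 2 2 2 2 2 2

Derivation:
t=0: arr=2 -> substrate=0 bound=2 product=0
t=1: arr=2 -> substrate=2 bound=2 product=0
t=2: arr=0 -> substrate=2 bound=2 product=0
t=3: arr=0 -> substrate=0 bound=2 product=2
t=4: arr=0 -> substrate=0 bound=2 product=2
t=5: arr=3 -> substrate=3 bound=2 product=2
t=6: arr=3 -> substrate=4 bound=2 product=4
t=7: arr=2 -> substrate=6 bound=2 product=4
t=8: arr=0 -> substrate=6 bound=2 product=4
t=9: arr=0 -> substrate=4 bound=2 product=6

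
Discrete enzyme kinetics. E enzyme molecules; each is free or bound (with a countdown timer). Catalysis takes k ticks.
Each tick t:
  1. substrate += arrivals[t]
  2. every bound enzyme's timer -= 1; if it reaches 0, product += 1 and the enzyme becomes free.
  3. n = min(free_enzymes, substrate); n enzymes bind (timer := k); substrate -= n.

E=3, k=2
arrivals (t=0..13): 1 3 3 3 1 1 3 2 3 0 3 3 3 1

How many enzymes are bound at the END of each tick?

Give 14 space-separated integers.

t=0: arr=1 -> substrate=0 bound=1 product=0
t=1: arr=3 -> substrate=1 bound=3 product=0
t=2: arr=3 -> substrate=3 bound=3 product=1
t=3: arr=3 -> substrate=4 bound=3 product=3
t=4: arr=1 -> substrate=4 bound=3 product=4
t=5: arr=1 -> substrate=3 bound=3 product=6
t=6: arr=3 -> substrate=5 bound=3 product=7
t=7: arr=2 -> substrate=5 bound=3 product=9
t=8: arr=3 -> substrate=7 bound=3 product=10
t=9: arr=0 -> substrate=5 bound=3 product=12
t=10: arr=3 -> substrate=7 bound=3 product=13
t=11: arr=3 -> substrate=8 bound=3 product=15
t=12: arr=3 -> substrate=10 bound=3 product=16
t=13: arr=1 -> substrate=9 bound=3 product=18

Answer: 1 3 3 3 3 3 3 3 3 3 3 3 3 3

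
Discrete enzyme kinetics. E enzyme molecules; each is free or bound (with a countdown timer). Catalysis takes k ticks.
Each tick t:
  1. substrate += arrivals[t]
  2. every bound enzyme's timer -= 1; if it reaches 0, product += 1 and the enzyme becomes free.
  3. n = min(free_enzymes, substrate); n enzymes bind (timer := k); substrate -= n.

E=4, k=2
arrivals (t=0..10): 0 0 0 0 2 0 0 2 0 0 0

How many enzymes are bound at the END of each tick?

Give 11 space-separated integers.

t=0: arr=0 -> substrate=0 bound=0 product=0
t=1: arr=0 -> substrate=0 bound=0 product=0
t=2: arr=0 -> substrate=0 bound=0 product=0
t=3: arr=0 -> substrate=0 bound=0 product=0
t=4: arr=2 -> substrate=0 bound=2 product=0
t=5: arr=0 -> substrate=0 bound=2 product=0
t=6: arr=0 -> substrate=0 bound=0 product=2
t=7: arr=2 -> substrate=0 bound=2 product=2
t=8: arr=0 -> substrate=0 bound=2 product=2
t=9: arr=0 -> substrate=0 bound=0 product=4
t=10: arr=0 -> substrate=0 bound=0 product=4

Answer: 0 0 0 0 2 2 0 2 2 0 0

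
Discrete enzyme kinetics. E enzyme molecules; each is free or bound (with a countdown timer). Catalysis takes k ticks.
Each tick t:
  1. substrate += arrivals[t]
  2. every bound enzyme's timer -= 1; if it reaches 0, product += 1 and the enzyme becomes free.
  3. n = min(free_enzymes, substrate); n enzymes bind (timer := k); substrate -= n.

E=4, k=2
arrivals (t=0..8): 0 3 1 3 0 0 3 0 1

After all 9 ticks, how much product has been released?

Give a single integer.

t=0: arr=0 -> substrate=0 bound=0 product=0
t=1: arr=3 -> substrate=0 bound=3 product=0
t=2: arr=1 -> substrate=0 bound=4 product=0
t=3: arr=3 -> substrate=0 bound=4 product=3
t=4: arr=0 -> substrate=0 bound=3 product=4
t=5: arr=0 -> substrate=0 bound=0 product=7
t=6: arr=3 -> substrate=0 bound=3 product=7
t=7: arr=0 -> substrate=0 bound=3 product=7
t=8: arr=1 -> substrate=0 bound=1 product=10

Answer: 10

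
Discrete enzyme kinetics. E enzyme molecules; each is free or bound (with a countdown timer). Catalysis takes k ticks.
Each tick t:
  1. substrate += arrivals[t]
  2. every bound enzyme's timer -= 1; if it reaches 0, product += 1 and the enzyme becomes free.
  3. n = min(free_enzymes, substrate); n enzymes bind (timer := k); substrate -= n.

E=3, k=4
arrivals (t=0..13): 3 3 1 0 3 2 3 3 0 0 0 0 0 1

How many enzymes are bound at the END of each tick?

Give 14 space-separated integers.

t=0: arr=3 -> substrate=0 bound=3 product=0
t=1: arr=3 -> substrate=3 bound=3 product=0
t=2: arr=1 -> substrate=4 bound=3 product=0
t=3: arr=0 -> substrate=4 bound=3 product=0
t=4: arr=3 -> substrate=4 bound=3 product=3
t=5: arr=2 -> substrate=6 bound=3 product=3
t=6: arr=3 -> substrate=9 bound=3 product=3
t=7: arr=3 -> substrate=12 bound=3 product=3
t=8: arr=0 -> substrate=9 bound=3 product=6
t=9: arr=0 -> substrate=9 bound=3 product=6
t=10: arr=0 -> substrate=9 bound=3 product=6
t=11: arr=0 -> substrate=9 bound=3 product=6
t=12: arr=0 -> substrate=6 bound=3 product=9
t=13: arr=1 -> substrate=7 bound=3 product=9

Answer: 3 3 3 3 3 3 3 3 3 3 3 3 3 3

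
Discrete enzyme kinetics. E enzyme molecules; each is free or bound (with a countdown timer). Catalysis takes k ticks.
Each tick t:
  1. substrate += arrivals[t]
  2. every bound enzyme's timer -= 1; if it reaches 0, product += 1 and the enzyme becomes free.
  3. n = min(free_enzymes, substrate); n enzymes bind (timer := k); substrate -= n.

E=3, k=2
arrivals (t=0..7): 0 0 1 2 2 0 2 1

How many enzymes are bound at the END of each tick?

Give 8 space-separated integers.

t=0: arr=0 -> substrate=0 bound=0 product=0
t=1: arr=0 -> substrate=0 bound=0 product=0
t=2: arr=1 -> substrate=0 bound=1 product=0
t=3: arr=2 -> substrate=0 bound=3 product=0
t=4: arr=2 -> substrate=1 bound=3 product=1
t=5: arr=0 -> substrate=0 bound=2 product=3
t=6: arr=2 -> substrate=0 bound=3 product=4
t=7: arr=1 -> substrate=0 bound=3 product=5

Answer: 0 0 1 3 3 2 3 3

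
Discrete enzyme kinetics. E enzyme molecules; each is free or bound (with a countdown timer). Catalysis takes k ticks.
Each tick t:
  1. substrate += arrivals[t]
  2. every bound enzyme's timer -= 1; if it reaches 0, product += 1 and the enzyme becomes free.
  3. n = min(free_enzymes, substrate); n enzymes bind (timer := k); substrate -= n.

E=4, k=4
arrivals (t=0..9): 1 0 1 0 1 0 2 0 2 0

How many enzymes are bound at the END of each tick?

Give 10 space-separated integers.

Answer: 1 1 2 2 2 2 3 3 4 4

Derivation:
t=0: arr=1 -> substrate=0 bound=1 product=0
t=1: arr=0 -> substrate=0 bound=1 product=0
t=2: arr=1 -> substrate=0 bound=2 product=0
t=3: arr=0 -> substrate=0 bound=2 product=0
t=4: arr=1 -> substrate=0 bound=2 product=1
t=5: arr=0 -> substrate=0 bound=2 product=1
t=6: arr=2 -> substrate=0 bound=3 product=2
t=7: arr=0 -> substrate=0 bound=3 product=2
t=8: arr=2 -> substrate=0 bound=4 product=3
t=9: arr=0 -> substrate=0 bound=4 product=3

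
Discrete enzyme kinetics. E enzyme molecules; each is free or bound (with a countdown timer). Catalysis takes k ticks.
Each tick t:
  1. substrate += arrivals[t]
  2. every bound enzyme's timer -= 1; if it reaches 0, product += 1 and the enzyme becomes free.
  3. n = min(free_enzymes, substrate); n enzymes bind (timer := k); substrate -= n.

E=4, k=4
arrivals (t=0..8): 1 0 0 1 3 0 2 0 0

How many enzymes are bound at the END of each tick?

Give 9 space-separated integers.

Answer: 1 1 1 2 4 4 4 4 2

Derivation:
t=0: arr=1 -> substrate=0 bound=1 product=0
t=1: arr=0 -> substrate=0 bound=1 product=0
t=2: arr=0 -> substrate=0 bound=1 product=0
t=3: arr=1 -> substrate=0 bound=2 product=0
t=4: arr=3 -> substrate=0 bound=4 product=1
t=5: arr=0 -> substrate=0 bound=4 product=1
t=6: arr=2 -> substrate=2 bound=4 product=1
t=7: arr=0 -> substrate=1 bound=4 product=2
t=8: arr=0 -> substrate=0 bound=2 product=5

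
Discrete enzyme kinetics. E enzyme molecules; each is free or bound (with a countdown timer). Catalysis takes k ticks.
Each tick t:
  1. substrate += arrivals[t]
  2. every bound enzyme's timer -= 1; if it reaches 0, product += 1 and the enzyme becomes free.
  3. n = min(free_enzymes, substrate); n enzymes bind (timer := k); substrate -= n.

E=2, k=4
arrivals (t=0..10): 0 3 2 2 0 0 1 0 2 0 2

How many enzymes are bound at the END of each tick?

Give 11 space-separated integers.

Answer: 0 2 2 2 2 2 2 2 2 2 2

Derivation:
t=0: arr=0 -> substrate=0 bound=0 product=0
t=1: arr=3 -> substrate=1 bound=2 product=0
t=2: arr=2 -> substrate=3 bound=2 product=0
t=3: arr=2 -> substrate=5 bound=2 product=0
t=4: arr=0 -> substrate=5 bound=2 product=0
t=5: arr=0 -> substrate=3 bound=2 product=2
t=6: arr=1 -> substrate=4 bound=2 product=2
t=7: arr=0 -> substrate=4 bound=2 product=2
t=8: arr=2 -> substrate=6 bound=2 product=2
t=9: arr=0 -> substrate=4 bound=2 product=4
t=10: arr=2 -> substrate=6 bound=2 product=4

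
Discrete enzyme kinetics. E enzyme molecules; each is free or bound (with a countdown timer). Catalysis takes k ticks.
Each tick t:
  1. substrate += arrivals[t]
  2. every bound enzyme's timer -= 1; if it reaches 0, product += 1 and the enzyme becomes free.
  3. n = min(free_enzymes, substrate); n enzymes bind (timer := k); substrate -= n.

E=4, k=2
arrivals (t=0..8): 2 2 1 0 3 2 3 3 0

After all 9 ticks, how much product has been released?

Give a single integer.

Answer: 12

Derivation:
t=0: arr=2 -> substrate=0 bound=2 product=0
t=1: arr=2 -> substrate=0 bound=4 product=0
t=2: arr=1 -> substrate=0 bound=3 product=2
t=3: arr=0 -> substrate=0 bound=1 product=4
t=4: arr=3 -> substrate=0 bound=3 product=5
t=5: arr=2 -> substrate=1 bound=4 product=5
t=6: arr=3 -> substrate=1 bound=4 product=8
t=7: arr=3 -> substrate=3 bound=4 product=9
t=8: arr=0 -> substrate=0 bound=4 product=12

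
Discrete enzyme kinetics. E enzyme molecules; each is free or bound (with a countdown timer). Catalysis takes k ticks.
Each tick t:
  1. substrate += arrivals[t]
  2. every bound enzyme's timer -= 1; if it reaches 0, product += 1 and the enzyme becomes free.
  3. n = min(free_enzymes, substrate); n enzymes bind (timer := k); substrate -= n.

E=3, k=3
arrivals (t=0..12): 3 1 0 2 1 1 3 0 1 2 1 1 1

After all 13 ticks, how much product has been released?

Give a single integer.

t=0: arr=3 -> substrate=0 bound=3 product=0
t=1: arr=1 -> substrate=1 bound=3 product=0
t=2: arr=0 -> substrate=1 bound=3 product=0
t=3: arr=2 -> substrate=0 bound=3 product=3
t=4: arr=1 -> substrate=1 bound=3 product=3
t=5: arr=1 -> substrate=2 bound=3 product=3
t=6: arr=3 -> substrate=2 bound=3 product=6
t=7: arr=0 -> substrate=2 bound=3 product=6
t=8: arr=1 -> substrate=3 bound=3 product=6
t=9: arr=2 -> substrate=2 bound=3 product=9
t=10: arr=1 -> substrate=3 bound=3 product=9
t=11: arr=1 -> substrate=4 bound=3 product=9
t=12: arr=1 -> substrate=2 bound=3 product=12

Answer: 12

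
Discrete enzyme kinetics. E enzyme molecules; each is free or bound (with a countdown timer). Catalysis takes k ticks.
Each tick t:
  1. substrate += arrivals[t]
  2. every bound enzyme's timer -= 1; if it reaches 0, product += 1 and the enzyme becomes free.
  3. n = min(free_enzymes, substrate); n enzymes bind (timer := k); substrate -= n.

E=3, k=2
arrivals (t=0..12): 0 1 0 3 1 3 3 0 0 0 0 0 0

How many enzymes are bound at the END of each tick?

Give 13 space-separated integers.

Answer: 0 1 1 3 3 3 3 3 3 1 1 0 0

Derivation:
t=0: arr=0 -> substrate=0 bound=0 product=0
t=1: arr=1 -> substrate=0 bound=1 product=0
t=2: arr=0 -> substrate=0 bound=1 product=0
t=3: arr=3 -> substrate=0 bound=3 product=1
t=4: arr=1 -> substrate=1 bound=3 product=1
t=5: arr=3 -> substrate=1 bound=3 product=4
t=6: arr=3 -> substrate=4 bound=3 product=4
t=7: arr=0 -> substrate=1 bound=3 product=7
t=8: arr=0 -> substrate=1 bound=3 product=7
t=9: arr=0 -> substrate=0 bound=1 product=10
t=10: arr=0 -> substrate=0 bound=1 product=10
t=11: arr=0 -> substrate=0 bound=0 product=11
t=12: arr=0 -> substrate=0 bound=0 product=11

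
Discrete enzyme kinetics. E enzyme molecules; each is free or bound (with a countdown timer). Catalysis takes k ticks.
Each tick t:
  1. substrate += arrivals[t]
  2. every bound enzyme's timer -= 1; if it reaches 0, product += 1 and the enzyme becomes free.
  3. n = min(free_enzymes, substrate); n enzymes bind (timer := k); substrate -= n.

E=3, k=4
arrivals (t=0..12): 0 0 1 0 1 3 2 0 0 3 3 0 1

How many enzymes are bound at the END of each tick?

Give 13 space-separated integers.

t=0: arr=0 -> substrate=0 bound=0 product=0
t=1: arr=0 -> substrate=0 bound=0 product=0
t=2: arr=1 -> substrate=0 bound=1 product=0
t=3: arr=0 -> substrate=0 bound=1 product=0
t=4: arr=1 -> substrate=0 bound=2 product=0
t=5: arr=3 -> substrate=2 bound=3 product=0
t=6: arr=2 -> substrate=3 bound=3 product=1
t=7: arr=0 -> substrate=3 bound=3 product=1
t=8: arr=0 -> substrate=2 bound=3 product=2
t=9: arr=3 -> substrate=4 bound=3 product=3
t=10: arr=3 -> substrate=6 bound=3 product=4
t=11: arr=0 -> substrate=6 bound=3 product=4
t=12: arr=1 -> substrate=6 bound=3 product=5

Answer: 0 0 1 1 2 3 3 3 3 3 3 3 3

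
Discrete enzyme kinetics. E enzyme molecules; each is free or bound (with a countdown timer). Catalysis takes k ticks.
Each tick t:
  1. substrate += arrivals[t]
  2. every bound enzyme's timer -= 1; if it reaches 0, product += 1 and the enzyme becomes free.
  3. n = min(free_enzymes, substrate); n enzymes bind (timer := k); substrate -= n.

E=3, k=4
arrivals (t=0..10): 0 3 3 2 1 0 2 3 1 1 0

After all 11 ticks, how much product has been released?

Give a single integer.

t=0: arr=0 -> substrate=0 bound=0 product=0
t=1: arr=3 -> substrate=0 bound=3 product=0
t=2: arr=3 -> substrate=3 bound=3 product=0
t=3: arr=2 -> substrate=5 bound=3 product=0
t=4: arr=1 -> substrate=6 bound=3 product=0
t=5: arr=0 -> substrate=3 bound=3 product=3
t=6: arr=2 -> substrate=5 bound=3 product=3
t=7: arr=3 -> substrate=8 bound=3 product=3
t=8: arr=1 -> substrate=9 bound=3 product=3
t=9: arr=1 -> substrate=7 bound=3 product=6
t=10: arr=0 -> substrate=7 bound=3 product=6

Answer: 6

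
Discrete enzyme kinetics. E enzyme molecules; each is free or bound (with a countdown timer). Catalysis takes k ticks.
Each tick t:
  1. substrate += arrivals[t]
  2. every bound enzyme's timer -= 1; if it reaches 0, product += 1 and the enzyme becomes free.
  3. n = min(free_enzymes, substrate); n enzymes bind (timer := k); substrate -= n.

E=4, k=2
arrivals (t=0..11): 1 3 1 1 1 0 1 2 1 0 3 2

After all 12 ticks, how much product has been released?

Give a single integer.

t=0: arr=1 -> substrate=0 bound=1 product=0
t=1: arr=3 -> substrate=0 bound=4 product=0
t=2: arr=1 -> substrate=0 bound=4 product=1
t=3: arr=1 -> substrate=0 bound=2 product=4
t=4: arr=1 -> substrate=0 bound=2 product=5
t=5: arr=0 -> substrate=0 bound=1 product=6
t=6: arr=1 -> substrate=0 bound=1 product=7
t=7: arr=2 -> substrate=0 bound=3 product=7
t=8: arr=1 -> substrate=0 bound=3 product=8
t=9: arr=0 -> substrate=0 bound=1 product=10
t=10: arr=3 -> substrate=0 bound=3 product=11
t=11: arr=2 -> substrate=1 bound=4 product=11

Answer: 11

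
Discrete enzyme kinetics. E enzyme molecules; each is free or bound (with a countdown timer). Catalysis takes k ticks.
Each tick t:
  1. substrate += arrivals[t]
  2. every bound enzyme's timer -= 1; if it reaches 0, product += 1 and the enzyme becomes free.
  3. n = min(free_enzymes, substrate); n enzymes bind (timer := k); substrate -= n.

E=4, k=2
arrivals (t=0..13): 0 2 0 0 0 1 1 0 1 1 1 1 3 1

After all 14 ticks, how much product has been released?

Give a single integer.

t=0: arr=0 -> substrate=0 bound=0 product=0
t=1: arr=2 -> substrate=0 bound=2 product=0
t=2: arr=0 -> substrate=0 bound=2 product=0
t=3: arr=0 -> substrate=0 bound=0 product=2
t=4: arr=0 -> substrate=0 bound=0 product=2
t=5: arr=1 -> substrate=0 bound=1 product=2
t=6: arr=1 -> substrate=0 bound=2 product=2
t=7: arr=0 -> substrate=0 bound=1 product=3
t=8: arr=1 -> substrate=0 bound=1 product=4
t=9: arr=1 -> substrate=0 bound=2 product=4
t=10: arr=1 -> substrate=0 bound=2 product=5
t=11: arr=1 -> substrate=0 bound=2 product=6
t=12: arr=3 -> substrate=0 bound=4 product=7
t=13: arr=1 -> substrate=0 bound=4 product=8

Answer: 8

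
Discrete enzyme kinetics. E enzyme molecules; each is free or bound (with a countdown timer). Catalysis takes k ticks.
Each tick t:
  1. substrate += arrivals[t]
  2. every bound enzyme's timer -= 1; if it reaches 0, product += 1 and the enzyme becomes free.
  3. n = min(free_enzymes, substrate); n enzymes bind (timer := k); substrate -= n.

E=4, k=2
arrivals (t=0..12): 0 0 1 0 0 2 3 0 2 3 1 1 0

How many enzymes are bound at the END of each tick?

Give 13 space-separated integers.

t=0: arr=0 -> substrate=0 bound=0 product=0
t=1: arr=0 -> substrate=0 bound=0 product=0
t=2: arr=1 -> substrate=0 bound=1 product=0
t=3: arr=0 -> substrate=0 bound=1 product=0
t=4: arr=0 -> substrate=0 bound=0 product=1
t=5: arr=2 -> substrate=0 bound=2 product=1
t=6: arr=3 -> substrate=1 bound=4 product=1
t=7: arr=0 -> substrate=0 bound=3 product=3
t=8: arr=2 -> substrate=0 bound=3 product=5
t=9: arr=3 -> substrate=1 bound=4 product=6
t=10: arr=1 -> substrate=0 bound=4 product=8
t=11: arr=1 -> substrate=0 bound=3 product=10
t=12: arr=0 -> substrate=0 bound=1 product=12

Answer: 0 0 1 1 0 2 4 3 3 4 4 3 1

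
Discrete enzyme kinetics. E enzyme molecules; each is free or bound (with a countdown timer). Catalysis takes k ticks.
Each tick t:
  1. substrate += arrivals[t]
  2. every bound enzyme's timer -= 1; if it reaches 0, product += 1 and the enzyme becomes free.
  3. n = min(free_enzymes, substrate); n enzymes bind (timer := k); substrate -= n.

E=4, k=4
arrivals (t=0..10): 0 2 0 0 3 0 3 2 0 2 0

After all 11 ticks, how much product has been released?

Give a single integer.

t=0: arr=0 -> substrate=0 bound=0 product=0
t=1: arr=2 -> substrate=0 bound=2 product=0
t=2: arr=0 -> substrate=0 bound=2 product=0
t=3: arr=0 -> substrate=0 bound=2 product=0
t=4: arr=3 -> substrate=1 bound=4 product=0
t=5: arr=0 -> substrate=0 bound=3 product=2
t=6: arr=3 -> substrate=2 bound=4 product=2
t=7: arr=2 -> substrate=4 bound=4 product=2
t=8: arr=0 -> substrate=2 bound=4 product=4
t=9: arr=2 -> substrate=3 bound=4 product=5
t=10: arr=0 -> substrate=2 bound=4 product=6

Answer: 6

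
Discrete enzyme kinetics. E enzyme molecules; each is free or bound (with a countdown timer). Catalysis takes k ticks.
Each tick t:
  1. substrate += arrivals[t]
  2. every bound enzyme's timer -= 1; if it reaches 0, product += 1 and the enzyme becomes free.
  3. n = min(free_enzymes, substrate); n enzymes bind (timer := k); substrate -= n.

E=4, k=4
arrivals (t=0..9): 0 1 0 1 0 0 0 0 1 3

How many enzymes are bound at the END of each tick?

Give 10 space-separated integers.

Answer: 0 1 1 2 2 1 1 0 1 4

Derivation:
t=0: arr=0 -> substrate=0 bound=0 product=0
t=1: arr=1 -> substrate=0 bound=1 product=0
t=2: arr=0 -> substrate=0 bound=1 product=0
t=3: arr=1 -> substrate=0 bound=2 product=0
t=4: arr=0 -> substrate=0 bound=2 product=0
t=5: arr=0 -> substrate=0 bound=1 product=1
t=6: arr=0 -> substrate=0 bound=1 product=1
t=7: arr=0 -> substrate=0 bound=0 product=2
t=8: arr=1 -> substrate=0 bound=1 product=2
t=9: arr=3 -> substrate=0 bound=4 product=2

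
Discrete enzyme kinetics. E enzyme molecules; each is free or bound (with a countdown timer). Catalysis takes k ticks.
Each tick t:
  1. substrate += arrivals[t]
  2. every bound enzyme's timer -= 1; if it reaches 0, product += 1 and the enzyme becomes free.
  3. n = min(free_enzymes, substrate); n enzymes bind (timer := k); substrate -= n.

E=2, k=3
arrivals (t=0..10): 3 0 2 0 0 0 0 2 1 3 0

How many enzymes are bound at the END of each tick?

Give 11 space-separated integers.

t=0: arr=3 -> substrate=1 bound=2 product=0
t=1: arr=0 -> substrate=1 bound=2 product=0
t=2: arr=2 -> substrate=3 bound=2 product=0
t=3: arr=0 -> substrate=1 bound=2 product=2
t=4: arr=0 -> substrate=1 bound=2 product=2
t=5: arr=0 -> substrate=1 bound=2 product=2
t=6: arr=0 -> substrate=0 bound=1 product=4
t=7: arr=2 -> substrate=1 bound=2 product=4
t=8: arr=1 -> substrate=2 bound=2 product=4
t=9: arr=3 -> substrate=4 bound=2 product=5
t=10: arr=0 -> substrate=3 bound=2 product=6

Answer: 2 2 2 2 2 2 1 2 2 2 2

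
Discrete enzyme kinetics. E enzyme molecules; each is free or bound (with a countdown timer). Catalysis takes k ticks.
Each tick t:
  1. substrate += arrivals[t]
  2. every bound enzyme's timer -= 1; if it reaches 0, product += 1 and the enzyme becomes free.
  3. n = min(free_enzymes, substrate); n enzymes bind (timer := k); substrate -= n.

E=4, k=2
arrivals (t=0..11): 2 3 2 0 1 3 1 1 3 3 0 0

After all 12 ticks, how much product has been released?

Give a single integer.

t=0: arr=2 -> substrate=0 bound=2 product=0
t=1: arr=3 -> substrate=1 bound=4 product=0
t=2: arr=2 -> substrate=1 bound=4 product=2
t=3: arr=0 -> substrate=0 bound=3 product=4
t=4: arr=1 -> substrate=0 bound=2 product=6
t=5: arr=3 -> substrate=0 bound=4 product=7
t=6: arr=1 -> substrate=0 bound=4 product=8
t=7: arr=1 -> substrate=0 bound=2 product=11
t=8: arr=3 -> substrate=0 bound=4 product=12
t=9: arr=3 -> substrate=2 bound=4 product=13
t=10: arr=0 -> substrate=0 bound=3 product=16
t=11: arr=0 -> substrate=0 bound=2 product=17

Answer: 17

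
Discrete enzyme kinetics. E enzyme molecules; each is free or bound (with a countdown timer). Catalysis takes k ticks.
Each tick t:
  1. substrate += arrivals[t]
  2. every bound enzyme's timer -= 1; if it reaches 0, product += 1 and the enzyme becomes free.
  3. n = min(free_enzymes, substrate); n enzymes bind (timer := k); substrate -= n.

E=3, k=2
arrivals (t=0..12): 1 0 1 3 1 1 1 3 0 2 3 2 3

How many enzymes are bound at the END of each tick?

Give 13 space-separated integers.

t=0: arr=1 -> substrate=0 bound=1 product=0
t=1: arr=0 -> substrate=0 bound=1 product=0
t=2: arr=1 -> substrate=0 bound=1 product=1
t=3: arr=3 -> substrate=1 bound=3 product=1
t=4: arr=1 -> substrate=1 bound=3 product=2
t=5: arr=1 -> substrate=0 bound=3 product=4
t=6: arr=1 -> substrate=0 bound=3 product=5
t=7: arr=3 -> substrate=1 bound=3 product=7
t=8: arr=0 -> substrate=0 bound=3 product=8
t=9: arr=2 -> substrate=0 bound=3 product=10
t=10: arr=3 -> substrate=2 bound=3 product=11
t=11: arr=2 -> substrate=2 bound=3 product=13
t=12: arr=3 -> substrate=4 bound=3 product=14

Answer: 1 1 1 3 3 3 3 3 3 3 3 3 3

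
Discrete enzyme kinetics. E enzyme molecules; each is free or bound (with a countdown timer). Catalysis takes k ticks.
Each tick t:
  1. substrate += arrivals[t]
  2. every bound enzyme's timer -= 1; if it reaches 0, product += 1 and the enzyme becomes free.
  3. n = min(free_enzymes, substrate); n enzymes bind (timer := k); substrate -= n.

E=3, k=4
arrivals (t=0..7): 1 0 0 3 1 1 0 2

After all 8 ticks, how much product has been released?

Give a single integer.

Answer: 3

Derivation:
t=0: arr=1 -> substrate=0 bound=1 product=0
t=1: arr=0 -> substrate=0 bound=1 product=0
t=2: arr=0 -> substrate=0 bound=1 product=0
t=3: arr=3 -> substrate=1 bound=3 product=0
t=4: arr=1 -> substrate=1 bound=3 product=1
t=5: arr=1 -> substrate=2 bound=3 product=1
t=6: arr=0 -> substrate=2 bound=3 product=1
t=7: arr=2 -> substrate=2 bound=3 product=3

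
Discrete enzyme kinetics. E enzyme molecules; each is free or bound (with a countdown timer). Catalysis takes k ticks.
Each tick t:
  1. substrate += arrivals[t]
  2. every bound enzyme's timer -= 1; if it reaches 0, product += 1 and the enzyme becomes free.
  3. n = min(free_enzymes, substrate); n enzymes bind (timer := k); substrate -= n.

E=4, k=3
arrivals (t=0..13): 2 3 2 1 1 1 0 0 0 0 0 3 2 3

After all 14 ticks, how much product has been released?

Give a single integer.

Answer: 10

Derivation:
t=0: arr=2 -> substrate=0 bound=2 product=0
t=1: arr=3 -> substrate=1 bound=4 product=0
t=2: arr=2 -> substrate=3 bound=4 product=0
t=3: arr=1 -> substrate=2 bound=4 product=2
t=4: arr=1 -> substrate=1 bound=4 product=4
t=5: arr=1 -> substrate=2 bound=4 product=4
t=6: arr=0 -> substrate=0 bound=4 product=6
t=7: arr=0 -> substrate=0 bound=2 product=8
t=8: arr=0 -> substrate=0 bound=2 product=8
t=9: arr=0 -> substrate=0 bound=0 product=10
t=10: arr=0 -> substrate=0 bound=0 product=10
t=11: arr=3 -> substrate=0 bound=3 product=10
t=12: arr=2 -> substrate=1 bound=4 product=10
t=13: arr=3 -> substrate=4 bound=4 product=10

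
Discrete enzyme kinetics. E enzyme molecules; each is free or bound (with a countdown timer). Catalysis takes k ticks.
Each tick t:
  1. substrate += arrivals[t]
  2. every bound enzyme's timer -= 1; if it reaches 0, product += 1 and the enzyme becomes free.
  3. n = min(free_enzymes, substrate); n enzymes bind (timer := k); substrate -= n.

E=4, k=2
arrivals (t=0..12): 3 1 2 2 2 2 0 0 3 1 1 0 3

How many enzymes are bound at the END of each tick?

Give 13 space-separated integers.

Answer: 3 4 3 4 4 4 2 0 3 4 2 1 3

Derivation:
t=0: arr=3 -> substrate=0 bound=3 product=0
t=1: arr=1 -> substrate=0 bound=4 product=0
t=2: arr=2 -> substrate=0 bound=3 product=3
t=3: arr=2 -> substrate=0 bound=4 product=4
t=4: arr=2 -> substrate=0 bound=4 product=6
t=5: arr=2 -> substrate=0 bound=4 product=8
t=6: arr=0 -> substrate=0 bound=2 product=10
t=7: arr=0 -> substrate=0 bound=0 product=12
t=8: arr=3 -> substrate=0 bound=3 product=12
t=9: arr=1 -> substrate=0 bound=4 product=12
t=10: arr=1 -> substrate=0 bound=2 product=15
t=11: arr=0 -> substrate=0 bound=1 product=16
t=12: arr=3 -> substrate=0 bound=3 product=17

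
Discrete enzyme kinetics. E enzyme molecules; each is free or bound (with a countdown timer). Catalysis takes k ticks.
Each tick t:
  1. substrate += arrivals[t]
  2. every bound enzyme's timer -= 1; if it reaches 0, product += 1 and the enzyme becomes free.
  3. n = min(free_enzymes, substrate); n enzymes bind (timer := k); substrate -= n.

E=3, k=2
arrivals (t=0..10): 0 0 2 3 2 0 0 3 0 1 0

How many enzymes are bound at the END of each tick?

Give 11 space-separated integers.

Answer: 0 0 2 3 3 3 2 3 3 2 1

Derivation:
t=0: arr=0 -> substrate=0 bound=0 product=0
t=1: arr=0 -> substrate=0 bound=0 product=0
t=2: arr=2 -> substrate=0 bound=2 product=0
t=3: arr=3 -> substrate=2 bound=3 product=0
t=4: arr=2 -> substrate=2 bound=3 product=2
t=5: arr=0 -> substrate=1 bound=3 product=3
t=6: arr=0 -> substrate=0 bound=2 product=5
t=7: arr=3 -> substrate=1 bound=3 product=6
t=8: arr=0 -> substrate=0 bound=3 product=7
t=9: arr=1 -> substrate=0 bound=2 product=9
t=10: arr=0 -> substrate=0 bound=1 product=10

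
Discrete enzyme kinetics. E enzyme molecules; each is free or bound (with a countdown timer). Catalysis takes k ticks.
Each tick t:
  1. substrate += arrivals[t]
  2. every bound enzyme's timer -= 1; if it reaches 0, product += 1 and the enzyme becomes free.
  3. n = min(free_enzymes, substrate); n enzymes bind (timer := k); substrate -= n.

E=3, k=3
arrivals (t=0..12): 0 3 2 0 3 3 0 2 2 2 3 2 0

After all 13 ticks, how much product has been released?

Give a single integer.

t=0: arr=0 -> substrate=0 bound=0 product=0
t=1: arr=3 -> substrate=0 bound=3 product=0
t=2: arr=2 -> substrate=2 bound=3 product=0
t=3: arr=0 -> substrate=2 bound=3 product=0
t=4: arr=3 -> substrate=2 bound=3 product=3
t=5: arr=3 -> substrate=5 bound=3 product=3
t=6: arr=0 -> substrate=5 bound=3 product=3
t=7: arr=2 -> substrate=4 bound=3 product=6
t=8: arr=2 -> substrate=6 bound=3 product=6
t=9: arr=2 -> substrate=8 bound=3 product=6
t=10: arr=3 -> substrate=8 bound=3 product=9
t=11: arr=2 -> substrate=10 bound=3 product=9
t=12: arr=0 -> substrate=10 bound=3 product=9

Answer: 9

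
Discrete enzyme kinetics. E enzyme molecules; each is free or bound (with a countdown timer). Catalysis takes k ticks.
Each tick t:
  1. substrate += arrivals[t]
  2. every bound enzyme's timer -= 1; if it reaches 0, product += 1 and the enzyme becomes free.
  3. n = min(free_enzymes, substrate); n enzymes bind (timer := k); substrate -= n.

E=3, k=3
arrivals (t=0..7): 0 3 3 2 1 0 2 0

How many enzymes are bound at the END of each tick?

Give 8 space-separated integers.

t=0: arr=0 -> substrate=0 bound=0 product=0
t=1: arr=3 -> substrate=0 bound=3 product=0
t=2: arr=3 -> substrate=3 bound=3 product=0
t=3: arr=2 -> substrate=5 bound=3 product=0
t=4: arr=1 -> substrate=3 bound=3 product=3
t=5: arr=0 -> substrate=3 bound=3 product=3
t=6: arr=2 -> substrate=5 bound=3 product=3
t=7: arr=0 -> substrate=2 bound=3 product=6

Answer: 0 3 3 3 3 3 3 3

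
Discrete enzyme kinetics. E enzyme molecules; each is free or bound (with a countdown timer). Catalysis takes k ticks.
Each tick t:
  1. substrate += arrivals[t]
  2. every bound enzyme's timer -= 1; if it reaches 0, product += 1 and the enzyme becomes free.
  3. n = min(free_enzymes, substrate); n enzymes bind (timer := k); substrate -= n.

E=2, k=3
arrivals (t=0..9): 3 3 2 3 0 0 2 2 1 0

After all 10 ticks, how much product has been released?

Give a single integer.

Answer: 6

Derivation:
t=0: arr=3 -> substrate=1 bound=2 product=0
t=1: arr=3 -> substrate=4 bound=2 product=0
t=2: arr=2 -> substrate=6 bound=2 product=0
t=3: arr=3 -> substrate=7 bound=2 product=2
t=4: arr=0 -> substrate=7 bound=2 product=2
t=5: arr=0 -> substrate=7 bound=2 product=2
t=6: arr=2 -> substrate=7 bound=2 product=4
t=7: arr=2 -> substrate=9 bound=2 product=4
t=8: arr=1 -> substrate=10 bound=2 product=4
t=9: arr=0 -> substrate=8 bound=2 product=6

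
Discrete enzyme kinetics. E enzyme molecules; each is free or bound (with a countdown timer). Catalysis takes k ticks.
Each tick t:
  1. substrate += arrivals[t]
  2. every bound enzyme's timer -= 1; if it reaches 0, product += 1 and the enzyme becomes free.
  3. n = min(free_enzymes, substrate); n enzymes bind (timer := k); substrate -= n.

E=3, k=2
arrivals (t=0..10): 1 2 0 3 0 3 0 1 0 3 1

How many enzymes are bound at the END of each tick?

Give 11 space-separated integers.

Answer: 1 3 2 3 3 3 3 1 1 3 3

Derivation:
t=0: arr=1 -> substrate=0 bound=1 product=0
t=1: arr=2 -> substrate=0 bound=3 product=0
t=2: arr=0 -> substrate=0 bound=2 product=1
t=3: arr=3 -> substrate=0 bound=3 product=3
t=4: arr=0 -> substrate=0 bound=3 product=3
t=5: arr=3 -> substrate=0 bound=3 product=6
t=6: arr=0 -> substrate=0 bound=3 product=6
t=7: arr=1 -> substrate=0 bound=1 product=9
t=8: arr=0 -> substrate=0 bound=1 product=9
t=9: arr=3 -> substrate=0 bound=3 product=10
t=10: arr=1 -> substrate=1 bound=3 product=10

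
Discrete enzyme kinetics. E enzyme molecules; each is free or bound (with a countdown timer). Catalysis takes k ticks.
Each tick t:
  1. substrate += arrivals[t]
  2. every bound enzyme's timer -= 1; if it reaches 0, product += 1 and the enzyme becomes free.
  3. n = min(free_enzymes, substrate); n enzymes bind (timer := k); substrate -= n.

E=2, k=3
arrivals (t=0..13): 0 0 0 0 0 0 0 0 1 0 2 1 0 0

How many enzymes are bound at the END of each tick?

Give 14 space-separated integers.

t=0: arr=0 -> substrate=0 bound=0 product=0
t=1: arr=0 -> substrate=0 bound=0 product=0
t=2: arr=0 -> substrate=0 bound=0 product=0
t=3: arr=0 -> substrate=0 bound=0 product=0
t=4: arr=0 -> substrate=0 bound=0 product=0
t=5: arr=0 -> substrate=0 bound=0 product=0
t=6: arr=0 -> substrate=0 bound=0 product=0
t=7: arr=0 -> substrate=0 bound=0 product=0
t=8: arr=1 -> substrate=0 bound=1 product=0
t=9: arr=0 -> substrate=0 bound=1 product=0
t=10: arr=2 -> substrate=1 bound=2 product=0
t=11: arr=1 -> substrate=1 bound=2 product=1
t=12: arr=0 -> substrate=1 bound=2 product=1
t=13: arr=0 -> substrate=0 bound=2 product=2

Answer: 0 0 0 0 0 0 0 0 1 1 2 2 2 2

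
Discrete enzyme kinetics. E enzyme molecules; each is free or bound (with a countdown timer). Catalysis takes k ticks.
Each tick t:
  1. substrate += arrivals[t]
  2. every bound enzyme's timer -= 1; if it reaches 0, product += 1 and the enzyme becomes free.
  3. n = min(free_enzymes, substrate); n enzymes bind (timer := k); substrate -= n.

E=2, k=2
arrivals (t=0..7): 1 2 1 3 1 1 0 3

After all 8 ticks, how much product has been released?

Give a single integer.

t=0: arr=1 -> substrate=0 bound=1 product=0
t=1: arr=2 -> substrate=1 bound=2 product=0
t=2: arr=1 -> substrate=1 bound=2 product=1
t=3: arr=3 -> substrate=3 bound=2 product=2
t=4: arr=1 -> substrate=3 bound=2 product=3
t=5: arr=1 -> substrate=3 bound=2 product=4
t=6: arr=0 -> substrate=2 bound=2 product=5
t=7: arr=3 -> substrate=4 bound=2 product=6

Answer: 6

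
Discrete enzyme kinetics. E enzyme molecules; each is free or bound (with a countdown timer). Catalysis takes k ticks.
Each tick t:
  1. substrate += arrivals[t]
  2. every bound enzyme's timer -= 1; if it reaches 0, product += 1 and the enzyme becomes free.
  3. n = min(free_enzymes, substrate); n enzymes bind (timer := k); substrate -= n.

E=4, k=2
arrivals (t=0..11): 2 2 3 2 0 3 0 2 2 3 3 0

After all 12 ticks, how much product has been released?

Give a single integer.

Answer: 18

Derivation:
t=0: arr=2 -> substrate=0 bound=2 product=0
t=1: arr=2 -> substrate=0 bound=4 product=0
t=2: arr=3 -> substrate=1 bound=4 product=2
t=3: arr=2 -> substrate=1 bound=4 product=4
t=4: arr=0 -> substrate=0 bound=3 product=6
t=5: arr=3 -> substrate=0 bound=4 product=8
t=6: arr=0 -> substrate=0 bound=3 product=9
t=7: arr=2 -> substrate=0 bound=2 product=12
t=8: arr=2 -> substrate=0 bound=4 product=12
t=9: arr=3 -> substrate=1 bound=4 product=14
t=10: arr=3 -> substrate=2 bound=4 product=16
t=11: arr=0 -> substrate=0 bound=4 product=18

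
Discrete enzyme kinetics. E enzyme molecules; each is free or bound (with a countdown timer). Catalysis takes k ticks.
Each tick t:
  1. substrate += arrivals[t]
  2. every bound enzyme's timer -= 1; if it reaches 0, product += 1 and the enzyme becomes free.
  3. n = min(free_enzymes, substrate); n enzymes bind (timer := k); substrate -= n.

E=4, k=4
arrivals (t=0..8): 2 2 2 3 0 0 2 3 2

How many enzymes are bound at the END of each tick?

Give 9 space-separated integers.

Answer: 2 4 4 4 4 4 4 4 4

Derivation:
t=0: arr=2 -> substrate=0 bound=2 product=0
t=1: arr=2 -> substrate=0 bound=4 product=0
t=2: arr=2 -> substrate=2 bound=4 product=0
t=3: arr=3 -> substrate=5 bound=4 product=0
t=4: arr=0 -> substrate=3 bound=4 product=2
t=5: arr=0 -> substrate=1 bound=4 product=4
t=6: arr=2 -> substrate=3 bound=4 product=4
t=7: arr=3 -> substrate=6 bound=4 product=4
t=8: arr=2 -> substrate=6 bound=4 product=6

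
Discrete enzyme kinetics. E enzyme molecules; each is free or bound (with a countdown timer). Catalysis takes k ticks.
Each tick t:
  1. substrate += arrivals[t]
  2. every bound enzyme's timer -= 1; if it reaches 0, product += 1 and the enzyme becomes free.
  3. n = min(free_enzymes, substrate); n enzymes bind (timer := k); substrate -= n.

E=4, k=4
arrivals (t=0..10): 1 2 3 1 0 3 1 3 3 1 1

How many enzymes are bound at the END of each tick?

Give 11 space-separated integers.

t=0: arr=1 -> substrate=0 bound=1 product=0
t=1: arr=2 -> substrate=0 bound=3 product=0
t=2: arr=3 -> substrate=2 bound=4 product=0
t=3: arr=1 -> substrate=3 bound=4 product=0
t=4: arr=0 -> substrate=2 bound=4 product=1
t=5: arr=3 -> substrate=3 bound=4 product=3
t=6: arr=1 -> substrate=3 bound=4 product=4
t=7: arr=3 -> substrate=6 bound=4 product=4
t=8: arr=3 -> substrate=8 bound=4 product=5
t=9: arr=1 -> substrate=7 bound=4 product=7
t=10: arr=1 -> substrate=7 bound=4 product=8

Answer: 1 3 4 4 4 4 4 4 4 4 4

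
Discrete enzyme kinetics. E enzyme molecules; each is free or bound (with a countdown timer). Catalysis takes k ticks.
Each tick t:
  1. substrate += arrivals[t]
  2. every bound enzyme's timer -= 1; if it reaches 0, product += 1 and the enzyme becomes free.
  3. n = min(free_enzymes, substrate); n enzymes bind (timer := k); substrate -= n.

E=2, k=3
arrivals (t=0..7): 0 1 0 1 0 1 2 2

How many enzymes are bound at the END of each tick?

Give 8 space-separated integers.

t=0: arr=0 -> substrate=0 bound=0 product=0
t=1: arr=1 -> substrate=0 bound=1 product=0
t=2: arr=0 -> substrate=0 bound=1 product=0
t=3: arr=1 -> substrate=0 bound=2 product=0
t=4: arr=0 -> substrate=0 bound=1 product=1
t=5: arr=1 -> substrate=0 bound=2 product=1
t=6: arr=2 -> substrate=1 bound=2 product=2
t=7: arr=2 -> substrate=3 bound=2 product=2

Answer: 0 1 1 2 1 2 2 2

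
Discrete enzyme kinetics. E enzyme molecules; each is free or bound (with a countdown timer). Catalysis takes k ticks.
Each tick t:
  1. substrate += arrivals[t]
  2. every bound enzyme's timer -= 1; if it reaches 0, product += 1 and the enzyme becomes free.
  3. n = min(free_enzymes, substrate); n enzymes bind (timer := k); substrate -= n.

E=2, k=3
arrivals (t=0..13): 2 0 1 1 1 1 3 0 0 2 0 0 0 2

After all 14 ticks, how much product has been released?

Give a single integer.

t=0: arr=2 -> substrate=0 bound=2 product=0
t=1: arr=0 -> substrate=0 bound=2 product=0
t=2: arr=1 -> substrate=1 bound=2 product=0
t=3: arr=1 -> substrate=0 bound=2 product=2
t=4: arr=1 -> substrate=1 bound=2 product=2
t=5: arr=1 -> substrate=2 bound=2 product=2
t=6: arr=3 -> substrate=3 bound=2 product=4
t=7: arr=0 -> substrate=3 bound=2 product=4
t=8: arr=0 -> substrate=3 bound=2 product=4
t=9: arr=2 -> substrate=3 bound=2 product=6
t=10: arr=0 -> substrate=3 bound=2 product=6
t=11: arr=0 -> substrate=3 bound=2 product=6
t=12: arr=0 -> substrate=1 bound=2 product=8
t=13: arr=2 -> substrate=3 bound=2 product=8

Answer: 8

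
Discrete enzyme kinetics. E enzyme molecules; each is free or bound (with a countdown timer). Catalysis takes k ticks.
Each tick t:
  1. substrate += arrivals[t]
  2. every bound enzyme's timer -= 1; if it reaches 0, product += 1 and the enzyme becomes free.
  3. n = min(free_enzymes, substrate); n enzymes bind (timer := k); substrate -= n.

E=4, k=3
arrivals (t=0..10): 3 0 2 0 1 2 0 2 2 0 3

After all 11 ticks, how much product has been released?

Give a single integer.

t=0: arr=3 -> substrate=0 bound=3 product=0
t=1: arr=0 -> substrate=0 bound=3 product=0
t=2: arr=2 -> substrate=1 bound=4 product=0
t=3: arr=0 -> substrate=0 bound=2 product=3
t=4: arr=1 -> substrate=0 bound=3 product=3
t=5: arr=2 -> substrate=0 bound=4 product=4
t=6: arr=0 -> substrate=0 bound=3 product=5
t=7: arr=2 -> substrate=0 bound=4 product=6
t=8: arr=2 -> substrate=0 bound=4 product=8
t=9: arr=0 -> substrate=0 bound=4 product=8
t=10: arr=3 -> substrate=1 bound=4 product=10

Answer: 10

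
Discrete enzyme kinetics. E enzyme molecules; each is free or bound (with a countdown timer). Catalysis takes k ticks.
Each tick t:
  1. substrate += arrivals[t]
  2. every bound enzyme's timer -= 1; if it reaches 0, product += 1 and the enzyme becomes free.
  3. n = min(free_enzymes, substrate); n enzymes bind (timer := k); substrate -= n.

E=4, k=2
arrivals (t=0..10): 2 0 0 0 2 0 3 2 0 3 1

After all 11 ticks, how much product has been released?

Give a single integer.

Answer: 9

Derivation:
t=0: arr=2 -> substrate=0 bound=2 product=0
t=1: arr=0 -> substrate=0 bound=2 product=0
t=2: arr=0 -> substrate=0 bound=0 product=2
t=3: arr=0 -> substrate=0 bound=0 product=2
t=4: arr=2 -> substrate=0 bound=2 product=2
t=5: arr=0 -> substrate=0 bound=2 product=2
t=6: arr=3 -> substrate=0 bound=3 product=4
t=7: arr=2 -> substrate=1 bound=4 product=4
t=8: arr=0 -> substrate=0 bound=2 product=7
t=9: arr=3 -> substrate=0 bound=4 product=8
t=10: arr=1 -> substrate=0 bound=4 product=9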